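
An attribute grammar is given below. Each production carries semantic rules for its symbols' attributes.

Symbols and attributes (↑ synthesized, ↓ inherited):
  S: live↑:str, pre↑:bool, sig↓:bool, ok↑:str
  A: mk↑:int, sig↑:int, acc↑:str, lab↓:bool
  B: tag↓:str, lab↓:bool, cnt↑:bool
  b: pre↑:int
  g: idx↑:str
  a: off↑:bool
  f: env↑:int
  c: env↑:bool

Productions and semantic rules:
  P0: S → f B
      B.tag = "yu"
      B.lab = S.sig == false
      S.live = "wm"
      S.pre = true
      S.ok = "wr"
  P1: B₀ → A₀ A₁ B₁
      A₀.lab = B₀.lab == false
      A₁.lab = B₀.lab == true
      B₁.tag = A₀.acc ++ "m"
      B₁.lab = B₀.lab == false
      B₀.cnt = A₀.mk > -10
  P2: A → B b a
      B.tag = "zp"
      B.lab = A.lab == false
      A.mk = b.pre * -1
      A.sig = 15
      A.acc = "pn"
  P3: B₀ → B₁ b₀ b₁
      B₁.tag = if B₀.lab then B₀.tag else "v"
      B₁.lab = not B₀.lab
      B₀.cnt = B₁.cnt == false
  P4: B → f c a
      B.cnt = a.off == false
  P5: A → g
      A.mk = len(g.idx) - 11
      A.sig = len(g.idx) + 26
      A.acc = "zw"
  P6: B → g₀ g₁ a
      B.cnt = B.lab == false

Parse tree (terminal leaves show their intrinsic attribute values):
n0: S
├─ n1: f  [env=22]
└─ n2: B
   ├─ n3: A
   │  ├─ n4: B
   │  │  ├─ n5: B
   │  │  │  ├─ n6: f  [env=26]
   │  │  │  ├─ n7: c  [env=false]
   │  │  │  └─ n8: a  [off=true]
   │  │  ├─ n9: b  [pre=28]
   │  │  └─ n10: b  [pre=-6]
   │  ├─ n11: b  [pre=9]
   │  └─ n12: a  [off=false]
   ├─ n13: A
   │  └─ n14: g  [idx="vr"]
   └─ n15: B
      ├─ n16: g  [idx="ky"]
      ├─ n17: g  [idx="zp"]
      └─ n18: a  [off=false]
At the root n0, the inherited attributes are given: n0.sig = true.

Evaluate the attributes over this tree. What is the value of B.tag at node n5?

1. n0.sig = true  [given at root]
2. n1.env = 22  [terminal]
3. n2.tag = "yu"  ["yu"]
4. n2.lab = false  [S.sig == false]
5. n3.lab = true  [B₀.lab == false]
6. n4.tag = "zp"  ["zp"]
7. n4.lab = false  [A.lab == false]
8. n5.tag = "v"  [if B₀.lab then B₀.tag else "v"]
9. n5.lab = true  [not B₀.lab]
10. n6.env = 26  [terminal]
11. n7.env = false  [terminal]
12. n8.off = true  [terminal]
13. n5.cnt = false  [a.off == false]
14. n9.pre = 28  [terminal]
15. n10.pre = -6  [terminal]
16. n4.cnt = true  [B₁.cnt == false]
17. n11.pre = 9  [terminal]
18. n12.off = false  [terminal]
19. n3.mk = -9  [b.pre * -1]
20. n3.sig = 15  [15]
21. n3.acc = "pn"  ["pn"]
22. n13.lab = false  [B₀.lab == true]
23. n14.idx = "vr"  [terminal]
24. n13.mk = -9  [len(g.idx) - 11]
25. n13.sig = 28  [len(g.idx) + 26]
26. n13.acc = "zw"  ["zw"]
27. n15.tag = "pnm"  [A₀.acc ++ "m"]
28. n15.lab = true  [B₀.lab == false]
29. n16.idx = "ky"  [terminal]
30. n17.idx = "zp"  [terminal]
31. n18.off = false  [terminal]
32. n15.cnt = false  [B.lab == false]
33. n2.cnt = true  [A₀.mk > -10]
34. n0.live = "wm"  ["wm"]
35. n0.pre = true  [true]
36. n0.ok = "wr"  ["wr"]

"v"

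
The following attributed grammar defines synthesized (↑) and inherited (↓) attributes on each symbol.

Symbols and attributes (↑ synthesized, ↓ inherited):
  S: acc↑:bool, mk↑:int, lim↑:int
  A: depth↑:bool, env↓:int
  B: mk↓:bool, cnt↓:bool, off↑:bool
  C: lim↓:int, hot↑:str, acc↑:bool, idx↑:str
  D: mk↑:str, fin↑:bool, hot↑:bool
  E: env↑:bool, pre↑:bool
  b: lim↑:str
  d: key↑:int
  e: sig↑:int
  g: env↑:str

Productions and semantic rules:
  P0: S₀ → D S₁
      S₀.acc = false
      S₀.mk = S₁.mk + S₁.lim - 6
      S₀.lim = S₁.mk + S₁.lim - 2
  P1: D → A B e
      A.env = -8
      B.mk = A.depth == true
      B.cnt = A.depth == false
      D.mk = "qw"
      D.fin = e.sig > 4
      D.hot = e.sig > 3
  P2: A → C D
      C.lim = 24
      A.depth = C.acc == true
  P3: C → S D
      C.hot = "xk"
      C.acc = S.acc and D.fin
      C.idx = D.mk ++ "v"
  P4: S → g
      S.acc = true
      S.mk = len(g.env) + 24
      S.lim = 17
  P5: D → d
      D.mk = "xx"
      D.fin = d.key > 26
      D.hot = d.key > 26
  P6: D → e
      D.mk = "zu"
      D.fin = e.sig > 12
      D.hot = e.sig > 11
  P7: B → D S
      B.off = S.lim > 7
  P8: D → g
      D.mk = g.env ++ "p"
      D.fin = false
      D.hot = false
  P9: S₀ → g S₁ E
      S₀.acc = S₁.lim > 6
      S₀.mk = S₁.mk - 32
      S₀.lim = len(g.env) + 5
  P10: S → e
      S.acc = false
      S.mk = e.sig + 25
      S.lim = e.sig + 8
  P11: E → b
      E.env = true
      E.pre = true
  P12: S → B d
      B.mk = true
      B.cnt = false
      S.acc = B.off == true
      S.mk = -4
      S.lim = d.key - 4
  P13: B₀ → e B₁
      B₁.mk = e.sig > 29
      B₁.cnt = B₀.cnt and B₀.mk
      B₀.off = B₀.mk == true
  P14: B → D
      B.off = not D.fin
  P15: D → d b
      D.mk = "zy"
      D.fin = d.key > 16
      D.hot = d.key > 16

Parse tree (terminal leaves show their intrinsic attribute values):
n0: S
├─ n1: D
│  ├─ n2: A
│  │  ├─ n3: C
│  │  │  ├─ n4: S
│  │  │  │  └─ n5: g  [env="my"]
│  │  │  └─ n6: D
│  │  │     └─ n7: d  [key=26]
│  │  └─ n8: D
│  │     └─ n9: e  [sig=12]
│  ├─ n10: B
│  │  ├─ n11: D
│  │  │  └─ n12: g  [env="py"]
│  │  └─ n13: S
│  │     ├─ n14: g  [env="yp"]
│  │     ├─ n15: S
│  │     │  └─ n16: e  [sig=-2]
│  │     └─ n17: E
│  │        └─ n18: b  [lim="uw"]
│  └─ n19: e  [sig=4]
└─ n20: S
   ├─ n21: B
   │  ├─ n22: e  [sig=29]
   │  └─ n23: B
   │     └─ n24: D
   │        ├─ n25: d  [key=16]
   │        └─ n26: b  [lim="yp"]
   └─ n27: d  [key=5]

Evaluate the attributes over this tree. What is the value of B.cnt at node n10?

1. n2.env = -8  [-8]
2. n3.lim = 24  [24]
3. n5.env = "my"  [terminal]
4. n4.acc = true  [true]
5. n4.mk = 26  [len(g.env) + 24]
6. n4.lim = 17  [17]
7. n7.key = 26  [terminal]
8. n6.mk = "xx"  ["xx"]
9. n6.fin = false  [d.key > 26]
10. n6.hot = false  [d.key > 26]
11. n3.hot = "xk"  ["xk"]
12. n3.acc = false  [S.acc and D.fin]
13. n3.idx = "xxv"  [D.mk ++ "v"]
14. n9.sig = 12  [terminal]
15. n8.mk = "zu"  ["zu"]
16. n8.fin = false  [e.sig > 12]
17. n8.hot = true  [e.sig > 11]
18. n2.depth = false  [C.acc == true]
19. n10.mk = false  [A.depth == true]
20. n10.cnt = true  [A.depth == false]
21. n12.env = "py"  [terminal]
22. n11.mk = "pyp"  [g.env ++ "p"]
23. n11.fin = false  [false]
24. n11.hot = false  [false]
25. n14.env = "yp"  [terminal]
26. n16.sig = -2  [terminal]
27. n15.acc = false  [false]
28. n15.mk = 23  [e.sig + 25]
29. n15.lim = 6  [e.sig + 8]
30. n18.lim = "uw"  [terminal]
31. n17.env = true  [true]
32. n17.pre = true  [true]
33. n13.acc = false  [S₁.lim > 6]
34. n13.mk = -9  [S₁.mk - 32]
35. n13.lim = 7  [len(g.env) + 5]
36. n10.off = false  [S.lim > 7]
37. n19.sig = 4  [terminal]
38. n1.mk = "qw"  ["qw"]
39. n1.fin = false  [e.sig > 4]
40. n1.hot = true  [e.sig > 3]
41. n21.mk = true  [true]
42. n21.cnt = false  [false]
43. n22.sig = 29  [terminal]
44. n23.mk = false  [e.sig > 29]
45. n23.cnt = false  [B₀.cnt and B₀.mk]
46. n25.key = 16  [terminal]
47. n26.lim = "yp"  [terminal]
48. n24.mk = "zy"  ["zy"]
49. n24.fin = false  [d.key > 16]
50. n24.hot = false  [d.key > 16]
51. n23.off = true  [not D.fin]
52. n21.off = true  [B₀.mk == true]
53. n27.key = 5  [terminal]
54. n20.acc = true  [B.off == true]
55. n20.mk = -4  [-4]
56. n20.lim = 1  [d.key - 4]
57. n0.acc = false  [false]
58. n0.mk = -9  [S₁.mk + S₁.lim - 6]
59. n0.lim = -5  [S₁.mk + S₁.lim - 2]

true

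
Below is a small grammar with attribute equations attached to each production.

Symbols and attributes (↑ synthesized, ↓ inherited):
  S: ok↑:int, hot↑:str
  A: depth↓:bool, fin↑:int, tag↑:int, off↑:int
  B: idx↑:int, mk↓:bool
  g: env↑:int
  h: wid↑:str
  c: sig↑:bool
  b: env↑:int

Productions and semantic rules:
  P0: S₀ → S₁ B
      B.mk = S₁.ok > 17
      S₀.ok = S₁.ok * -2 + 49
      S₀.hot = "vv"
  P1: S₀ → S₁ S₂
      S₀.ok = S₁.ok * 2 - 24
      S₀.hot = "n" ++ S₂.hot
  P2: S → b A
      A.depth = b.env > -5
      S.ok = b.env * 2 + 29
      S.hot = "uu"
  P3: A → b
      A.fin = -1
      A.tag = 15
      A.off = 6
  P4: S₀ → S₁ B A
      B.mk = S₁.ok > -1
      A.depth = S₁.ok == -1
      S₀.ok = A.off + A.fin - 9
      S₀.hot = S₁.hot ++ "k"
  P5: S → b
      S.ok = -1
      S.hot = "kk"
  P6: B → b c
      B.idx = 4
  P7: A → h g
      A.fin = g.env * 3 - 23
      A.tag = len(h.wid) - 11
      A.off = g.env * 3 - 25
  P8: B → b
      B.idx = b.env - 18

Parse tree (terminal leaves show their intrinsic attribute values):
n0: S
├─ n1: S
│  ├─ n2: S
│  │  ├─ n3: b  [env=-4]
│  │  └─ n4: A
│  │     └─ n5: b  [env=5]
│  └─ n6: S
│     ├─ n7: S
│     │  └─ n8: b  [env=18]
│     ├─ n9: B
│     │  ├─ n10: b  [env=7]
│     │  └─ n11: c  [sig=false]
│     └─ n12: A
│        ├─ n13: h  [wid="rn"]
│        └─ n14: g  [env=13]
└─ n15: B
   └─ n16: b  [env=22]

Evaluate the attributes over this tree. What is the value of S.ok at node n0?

1. n3.env = -4  [terminal]
2. n4.depth = true  [b.env > -5]
3. n5.env = 5  [terminal]
4. n4.fin = -1  [-1]
5. n4.tag = 15  [15]
6. n4.off = 6  [6]
7. n2.ok = 21  [b.env * 2 + 29]
8. n2.hot = "uu"  ["uu"]
9. n8.env = 18  [terminal]
10. n7.ok = -1  [-1]
11. n7.hot = "kk"  ["kk"]
12. n9.mk = false  [S₁.ok > -1]
13. n10.env = 7  [terminal]
14. n11.sig = false  [terminal]
15. n9.idx = 4  [4]
16. n12.depth = true  [S₁.ok == -1]
17. n13.wid = "rn"  [terminal]
18. n14.env = 13  [terminal]
19. n12.fin = 16  [g.env * 3 - 23]
20. n12.tag = -9  [len(h.wid) - 11]
21. n12.off = 14  [g.env * 3 - 25]
22. n6.ok = 21  [A.off + A.fin - 9]
23. n6.hot = "kkk"  [S₁.hot ++ "k"]
24. n1.ok = 18  [S₁.ok * 2 - 24]
25. n1.hot = "nkkk"  ["n" ++ S₂.hot]
26. n15.mk = true  [S₁.ok > 17]
27. n16.env = 22  [terminal]
28. n15.idx = 4  [b.env - 18]
29. n0.ok = 13  [S₁.ok * -2 + 49]
30. n0.hot = "vv"  ["vv"]

13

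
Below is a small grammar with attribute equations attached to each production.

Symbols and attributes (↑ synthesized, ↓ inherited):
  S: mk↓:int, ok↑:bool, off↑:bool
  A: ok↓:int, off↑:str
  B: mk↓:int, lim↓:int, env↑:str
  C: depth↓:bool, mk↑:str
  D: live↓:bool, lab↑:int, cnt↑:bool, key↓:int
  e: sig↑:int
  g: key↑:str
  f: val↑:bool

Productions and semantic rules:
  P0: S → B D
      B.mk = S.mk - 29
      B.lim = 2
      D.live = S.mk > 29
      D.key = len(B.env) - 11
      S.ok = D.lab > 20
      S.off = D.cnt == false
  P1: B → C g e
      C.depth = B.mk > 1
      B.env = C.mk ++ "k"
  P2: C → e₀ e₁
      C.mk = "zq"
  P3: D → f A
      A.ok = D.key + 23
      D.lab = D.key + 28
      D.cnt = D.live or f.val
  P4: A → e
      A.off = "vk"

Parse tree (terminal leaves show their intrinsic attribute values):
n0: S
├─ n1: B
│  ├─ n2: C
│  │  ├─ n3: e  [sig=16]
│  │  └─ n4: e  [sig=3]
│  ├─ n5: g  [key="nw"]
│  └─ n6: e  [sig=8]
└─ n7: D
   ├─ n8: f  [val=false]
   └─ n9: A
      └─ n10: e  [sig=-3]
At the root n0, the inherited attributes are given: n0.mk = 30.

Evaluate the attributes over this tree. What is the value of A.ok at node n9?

1. n0.mk = 30  [given at root]
2. n1.mk = 1  [S.mk - 29]
3. n1.lim = 2  [2]
4. n2.depth = false  [B.mk > 1]
5. n3.sig = 16  [terminal]
6. n4.sig = 3  [terminal]
7. n2.mk = "zq"  ["zq"]
8. n5.key = "nw"  [terminal]
9. n6.sig = 8  [terminal]
10. n1.env = "zqk"  [C.mk ++ "k"]
11. n7.live = true  [S.mk > 29]
12. n7.key = -8  [len(B.env) - 11]
13. n8.val = false  [terminal]
14. n9.ok = 15  [D.key + 23]
15. n10.sig = -3  [terminal]
16. n9.off = "vk"  ["vk"]
17. n7.lab = 20  [D.key + 28]
18. n7.cnt = true  [D.live or f.val]
19. n0.ok = false  [D.lab > 20]
20. n0.off = false  [D.cnt == false]

15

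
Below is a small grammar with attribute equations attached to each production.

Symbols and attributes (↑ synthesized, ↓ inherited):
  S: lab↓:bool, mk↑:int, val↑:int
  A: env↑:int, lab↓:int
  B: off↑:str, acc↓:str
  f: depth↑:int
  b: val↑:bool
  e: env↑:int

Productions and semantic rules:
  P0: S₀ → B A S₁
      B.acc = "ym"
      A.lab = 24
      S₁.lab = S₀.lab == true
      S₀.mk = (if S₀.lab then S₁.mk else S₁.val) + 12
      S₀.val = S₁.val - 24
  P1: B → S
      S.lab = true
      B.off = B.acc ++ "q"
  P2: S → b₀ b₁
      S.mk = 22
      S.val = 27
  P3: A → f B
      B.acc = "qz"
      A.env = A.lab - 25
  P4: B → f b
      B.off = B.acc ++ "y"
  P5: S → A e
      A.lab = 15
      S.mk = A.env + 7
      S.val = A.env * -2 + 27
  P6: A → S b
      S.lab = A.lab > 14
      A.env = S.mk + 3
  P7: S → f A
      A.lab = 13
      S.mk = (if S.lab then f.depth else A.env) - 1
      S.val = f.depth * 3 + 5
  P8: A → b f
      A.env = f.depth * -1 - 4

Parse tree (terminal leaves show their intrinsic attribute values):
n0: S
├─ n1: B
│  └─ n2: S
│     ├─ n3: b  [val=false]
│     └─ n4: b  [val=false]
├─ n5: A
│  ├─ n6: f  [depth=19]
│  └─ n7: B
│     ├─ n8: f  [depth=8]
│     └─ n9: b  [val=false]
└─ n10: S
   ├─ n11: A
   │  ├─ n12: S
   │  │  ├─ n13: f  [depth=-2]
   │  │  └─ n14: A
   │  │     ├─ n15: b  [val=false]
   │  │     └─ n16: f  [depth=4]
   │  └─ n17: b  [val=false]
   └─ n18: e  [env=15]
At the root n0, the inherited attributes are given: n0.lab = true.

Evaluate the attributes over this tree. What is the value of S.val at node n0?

1. n0.lab = true  [given at root]
2. n1.acc = "ym"  ["ym"]
3. n2.lab = true  [true]
4. n3.val = false  [terminal]
5. n4.val = false  [terminal]
6. n2.mk = 22  [22]
7. n2.val = 27  [27]
8. n1.off = "ymq"  [B.acc ++ "q"]
9. n5.lab = 24  [24]
10. n6.depth = 19  [terminal]
11. n7.acc = "qz"  ["qz"]
12. n8.depth = 8  [terminal]
13. n9.val = false  [terminal]
14. n7.off = "qzy"  [B.acc ++ "y"]
15. n5.env = -1  [A.lab - 25]
16. n10.lab = true  [S₀.lab == true]
17. n11.lab = 15  [15]
18. n12.lab = true  [A.lab > 14]
19. n13.depth = -2  [terminal]
20. n14.lab = 13  [13]
21. n15.val = false  [terminal]
22. n16.depth = 4  [terminal]
23. n14.env = -8  [f.depth * -1 - 4]
24. n12.mk = -3  [(if S.lab then f.depth else A.env) - 1]
25. n12.val = -1  [f.depth * 3 + 5]
26. n17.val = false  [terminal]
27. n11.env = 0  [S.mk + 3]
28. n18.env = 15  [terminal]
29. n10.mk = 7  [A.env + 7]
30. n10.val = 27  [A.env * -2 + 27]
31. n0.mk = 19  [(if S₀.lab then S₁.mk else S₁.val) + 12]
32. n0.val = 3  [S₁.val - 24]

3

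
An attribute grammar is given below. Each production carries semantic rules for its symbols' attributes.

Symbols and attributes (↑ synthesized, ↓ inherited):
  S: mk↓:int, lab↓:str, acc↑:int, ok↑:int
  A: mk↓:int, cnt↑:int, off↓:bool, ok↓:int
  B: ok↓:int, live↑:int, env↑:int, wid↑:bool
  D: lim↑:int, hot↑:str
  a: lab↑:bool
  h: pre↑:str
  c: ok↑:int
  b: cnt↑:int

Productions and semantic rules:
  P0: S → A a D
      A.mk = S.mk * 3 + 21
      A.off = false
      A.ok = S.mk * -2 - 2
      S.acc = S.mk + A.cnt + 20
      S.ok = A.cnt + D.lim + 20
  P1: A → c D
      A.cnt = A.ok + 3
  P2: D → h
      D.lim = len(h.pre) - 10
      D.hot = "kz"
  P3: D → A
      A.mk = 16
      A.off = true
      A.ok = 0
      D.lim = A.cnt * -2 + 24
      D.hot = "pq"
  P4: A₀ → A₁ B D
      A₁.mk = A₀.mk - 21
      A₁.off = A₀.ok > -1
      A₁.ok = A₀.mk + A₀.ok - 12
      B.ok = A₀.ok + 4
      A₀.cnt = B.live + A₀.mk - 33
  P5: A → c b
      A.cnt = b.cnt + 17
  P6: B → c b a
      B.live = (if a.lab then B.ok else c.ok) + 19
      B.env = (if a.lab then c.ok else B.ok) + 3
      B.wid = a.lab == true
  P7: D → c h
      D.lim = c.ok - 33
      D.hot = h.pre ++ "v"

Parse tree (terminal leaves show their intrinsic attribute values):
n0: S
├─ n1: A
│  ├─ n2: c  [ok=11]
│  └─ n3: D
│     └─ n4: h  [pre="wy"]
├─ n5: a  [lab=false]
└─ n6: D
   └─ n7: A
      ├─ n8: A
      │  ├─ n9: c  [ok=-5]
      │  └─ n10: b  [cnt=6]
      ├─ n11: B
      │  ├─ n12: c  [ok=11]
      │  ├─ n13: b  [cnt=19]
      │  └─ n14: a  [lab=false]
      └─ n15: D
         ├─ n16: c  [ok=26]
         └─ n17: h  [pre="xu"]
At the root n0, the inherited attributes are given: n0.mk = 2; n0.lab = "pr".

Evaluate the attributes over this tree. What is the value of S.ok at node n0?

1. n0.mk = 2  [given at root]
2. n0.lab = "pr"  [given at root]
3. n1.mk = 27  [S.mk * 3 + 21]
4. n1.off = false  [false]
5. n1.ok = -6  [S.mk * -2 - 2]
6. n2.ok = 11  [terminal]
7. n4.pre = "wy"  [terminal]
8. n3.lim = -8  [len(h.pre) - 10]
9. n3.hot = "kz"  ["kz"]
10. n1.cnt = -3  [A.ok + 3]
11. n5.lab = false  [terminal]
12. n7.mk = 16  [16]
13. n7.off = true  [true]
14. n7.ok = 0  [0]
15. n8.mk = -5  [A₀.mk - 21]
16. n8.off = true  [A₀.ok > -1]
17. n8.ok = 4  [A₀.mk + A₀.ok - 12]
18. n9.ok = -5  [terminal]
19. n10.cnt = 6  [terminal]
20. n8.cnt = 23  [b.cnt + 17]
21. n11.ok = 4  [A₀.ok + 4]
22. n12.ok = 11  [terminal]
23. n13.cnt = 19  [terminal]
24. n14.lab = false  [terminal]
25. n11.live = 30  [(if a.lab then B.ok else c.ok) + 19]
26. n11.env = 7  [(if a.lab then c.ok else B.ok) + 3]
27. n11.wid = false  [a.lab == true]
28. n16.ok = 26  [terminal]
29. n17.pre = "xu"  [terminal]
30. n15.lim = -7  [c.ok - 33]
31. n15.hot = "xuv"  [h.pre ++ "v"]
32. n7.cnt = 13  [B.live + A₀.mk - 33]
33. n6.lim = -2  [A.cnt * -2 + 24]
34. n6.hot = "pq"  ["pq"]
35. n0.acc = 19  [S.mk + A.cnt + 20]
36. n0.ok = 15  [A.cnt + D.lim + 20]

15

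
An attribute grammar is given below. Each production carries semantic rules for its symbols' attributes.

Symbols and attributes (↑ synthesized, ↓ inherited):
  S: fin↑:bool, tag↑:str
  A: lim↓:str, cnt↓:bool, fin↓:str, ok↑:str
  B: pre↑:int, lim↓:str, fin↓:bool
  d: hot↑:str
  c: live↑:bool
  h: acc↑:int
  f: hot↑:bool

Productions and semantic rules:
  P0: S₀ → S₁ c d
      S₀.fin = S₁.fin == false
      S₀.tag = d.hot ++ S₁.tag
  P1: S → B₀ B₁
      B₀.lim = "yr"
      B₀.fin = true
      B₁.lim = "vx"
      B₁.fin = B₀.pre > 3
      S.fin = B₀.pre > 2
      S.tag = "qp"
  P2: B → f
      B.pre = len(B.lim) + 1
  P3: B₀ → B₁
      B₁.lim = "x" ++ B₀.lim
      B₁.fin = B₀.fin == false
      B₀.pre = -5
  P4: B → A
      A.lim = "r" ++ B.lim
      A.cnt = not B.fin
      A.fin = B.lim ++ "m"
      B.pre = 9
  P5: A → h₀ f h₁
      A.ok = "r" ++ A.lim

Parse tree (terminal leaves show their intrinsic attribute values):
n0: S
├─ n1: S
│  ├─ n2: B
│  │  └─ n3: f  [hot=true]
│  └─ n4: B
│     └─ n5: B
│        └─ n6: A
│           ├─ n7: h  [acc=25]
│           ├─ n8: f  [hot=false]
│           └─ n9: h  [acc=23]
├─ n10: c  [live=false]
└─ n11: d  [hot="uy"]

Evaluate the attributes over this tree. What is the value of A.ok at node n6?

1. n2.lim = "yr"  ["yr"]
2. n2.fin = true  [true]
3. n3.hot = true  [terminal]
4. n2.pre = 3  [len(B.lim) + 1]
5. n4.lim = "vx"  ["vx"]
6. n4.fin = false  [B₀.pre > 3]
7. n5.lim = "xvx"  ["x" ++ B₀.lim]
8. n5.fin = true  [B₀.fin == false]
9. n6.lim = "rxvx"  ["r" ++ B.lim]
10. n6.cnt = false  [not B.fin]
11. n6.fin = "xvxm"  [B.lim ++ "m"]
12. n7.acc = 25  [terminal]
13. n8.hot = false  [terminal]
14. n9.acc = 23  [terminal]
15. n6.ok = "rrxvx"  ["r" ++ A.lim]
16. n5.pre = 9  [9]
17. n4.pre = -5  [-5]
18. n1.fin = true  [B₀.pre > 2]
19. n1.tag = "qp"  ["qp"]
20. n10.live = false  [terminal]
21. n11.hot = "uy"  [terminal]
22. n0.fin = false  [S₁.fin == false]
23. n0.tag = "uyqp"  [d.hot ++ S₁.tag]

"rrxvx"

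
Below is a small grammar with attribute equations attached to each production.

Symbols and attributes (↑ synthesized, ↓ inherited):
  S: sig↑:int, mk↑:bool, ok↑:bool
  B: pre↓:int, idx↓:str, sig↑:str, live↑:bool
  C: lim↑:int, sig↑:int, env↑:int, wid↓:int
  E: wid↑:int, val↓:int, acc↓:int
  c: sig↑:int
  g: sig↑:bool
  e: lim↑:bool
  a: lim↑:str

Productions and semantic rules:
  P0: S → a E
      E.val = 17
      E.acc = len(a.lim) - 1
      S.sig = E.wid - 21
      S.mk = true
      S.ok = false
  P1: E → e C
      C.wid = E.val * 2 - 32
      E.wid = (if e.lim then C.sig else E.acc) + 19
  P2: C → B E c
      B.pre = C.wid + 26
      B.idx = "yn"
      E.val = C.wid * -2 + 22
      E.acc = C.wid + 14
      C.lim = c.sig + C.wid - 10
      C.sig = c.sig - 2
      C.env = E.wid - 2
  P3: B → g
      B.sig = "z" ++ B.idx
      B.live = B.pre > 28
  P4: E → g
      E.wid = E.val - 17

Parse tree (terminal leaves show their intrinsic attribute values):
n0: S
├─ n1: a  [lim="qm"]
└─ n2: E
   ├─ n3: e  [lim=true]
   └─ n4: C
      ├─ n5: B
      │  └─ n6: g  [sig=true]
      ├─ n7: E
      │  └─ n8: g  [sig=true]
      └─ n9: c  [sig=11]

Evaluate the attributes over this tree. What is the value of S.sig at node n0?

7

1. n1.lim = "qm"  [terminal]
2. n2.val = 17  [17]
3. n2.acc = 1  [len(a.lim) - 1]
4. n3.lim = true  [terminal]
5. n4.wid = 2  [E.val * 2 - 32]
6. n5.pre = 28  [C.wid + 26]
7. n5.idx = "yn"  ["yn"]
8. n6.sig = true  [terminal]
9. n5.sig = "zyn"  ["z" ++ B.idx]
10. n5.live = false  [B.pre > 28]
11. n7.val = 18  [C.wid * -2 + 22]
12. n7.acc = 16  [C.wid + 14]
13. n8.sig = true  [terminal]
14. n7.wid = 1  [E.val - 17]
15. n9.sig = 11  [terminal]
16. n4.lim = 3  [c.sig + C.wid - 10]
17. n4.sig = 9  [c.sig - 2]
18. n4.env = -1  [E.wid - 2]
19. n2.wid = 28  [(if e.lim then C.sig else E.acc) + 19]
20. n0.sig = 7  [E.wid - 21]
21. n0.mk = true  [true]
22. n0.ok = false  [false]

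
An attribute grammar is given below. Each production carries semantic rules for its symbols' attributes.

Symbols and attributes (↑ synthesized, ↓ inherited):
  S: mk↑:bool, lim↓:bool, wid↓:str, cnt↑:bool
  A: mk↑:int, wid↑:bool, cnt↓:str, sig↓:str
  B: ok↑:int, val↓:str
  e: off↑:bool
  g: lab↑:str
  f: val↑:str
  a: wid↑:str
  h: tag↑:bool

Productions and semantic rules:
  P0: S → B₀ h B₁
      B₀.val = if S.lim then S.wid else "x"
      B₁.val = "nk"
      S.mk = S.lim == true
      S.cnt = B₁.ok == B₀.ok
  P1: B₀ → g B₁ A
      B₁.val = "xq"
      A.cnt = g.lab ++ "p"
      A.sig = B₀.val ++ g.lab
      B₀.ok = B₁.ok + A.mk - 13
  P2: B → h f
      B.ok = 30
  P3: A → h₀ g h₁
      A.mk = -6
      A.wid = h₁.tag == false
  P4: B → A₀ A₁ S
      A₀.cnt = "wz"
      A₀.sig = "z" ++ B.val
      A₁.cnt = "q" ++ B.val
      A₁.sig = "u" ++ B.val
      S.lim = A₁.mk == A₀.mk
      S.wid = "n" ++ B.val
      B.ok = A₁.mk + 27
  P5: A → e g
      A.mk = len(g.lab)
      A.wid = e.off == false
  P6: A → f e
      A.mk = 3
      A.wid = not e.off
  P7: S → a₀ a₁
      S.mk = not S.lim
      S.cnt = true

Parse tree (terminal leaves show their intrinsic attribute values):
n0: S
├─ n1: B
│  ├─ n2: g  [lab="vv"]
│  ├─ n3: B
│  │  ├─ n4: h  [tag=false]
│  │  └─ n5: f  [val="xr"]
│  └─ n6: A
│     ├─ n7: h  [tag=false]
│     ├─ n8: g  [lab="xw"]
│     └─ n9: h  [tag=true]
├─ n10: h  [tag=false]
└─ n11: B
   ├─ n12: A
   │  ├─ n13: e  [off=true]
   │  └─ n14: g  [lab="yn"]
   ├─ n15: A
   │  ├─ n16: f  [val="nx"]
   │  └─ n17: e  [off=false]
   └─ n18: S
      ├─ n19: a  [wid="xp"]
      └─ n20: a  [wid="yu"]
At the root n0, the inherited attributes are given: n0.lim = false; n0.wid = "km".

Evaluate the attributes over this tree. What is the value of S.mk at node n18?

true

1. n0.lim = false  [given at root]
2. n0.wid = "km"  [given at root]
3. n1.val = "x"  [if S.lim then S.wid else "x"]
4. n2.lab = "vv"  [terminal]
5. n3.val = "xq"  ["xq"]
6. n4.tag = false  [terminal]
7. n5.val = "xr"  [terminal]
8. n3.ok = 30  [30]
9. n6.cnt = "vvp"  [g.lab ++ "p"]
10. n6.sig = "xvv"  [B₀.val ++ g.lab]
11. n7.tag = false  [terminal]
12. n8.lab = "xw"  [terminal]
13. n9.tag = true  [terminal]
14. n6.mk = -6  [-6]
15. n6.wid = false  [h₁.tag == false]
16. n1.ok = 11  [B₁.ok + A.mk - 13]
17. n10.tag = false  [terminal]
18. n11.val = "nk"  ["nk"]
19. n12.cnt = "wz"  ["wz"]
20. n12.sig = "znk"  ["z" ++ B.val]
21. n13.off = true  [terminal]
22. n14.lab = "yn"  [terminal]
23. n12.mk = 2  [len(g.lab)]
24. n12.wid = false  [e.off == false]
25. n15.cnt = "qnk"  ["q" ++ B.val]
26. n15.sig = "unk"  ["u" ++ B.val]
27. n16.val = "nx"  [terminal]
28. n17.off = false  [terminal]
29. n15.mk = 3  [3]
30. n15.wid = true  [not e.off]
31. n18.lim = false  [A₁.mk == A₀.mk]
32. n18.wid = "nnk"  ["n" ++ B.val]
33. n19.wid = "xp"  [terminal]
34. n20.wid = "yu"  [terminal]
35. n18.mk = true  [not S.lim]
36. n18.cnt = true  [true]
37. n11.ok = 30  [A₁.mk + 27]
38. n0.mk = false  [S.lim == true]
39. n0.cnt = false  [B₁.ok == B₀.ok]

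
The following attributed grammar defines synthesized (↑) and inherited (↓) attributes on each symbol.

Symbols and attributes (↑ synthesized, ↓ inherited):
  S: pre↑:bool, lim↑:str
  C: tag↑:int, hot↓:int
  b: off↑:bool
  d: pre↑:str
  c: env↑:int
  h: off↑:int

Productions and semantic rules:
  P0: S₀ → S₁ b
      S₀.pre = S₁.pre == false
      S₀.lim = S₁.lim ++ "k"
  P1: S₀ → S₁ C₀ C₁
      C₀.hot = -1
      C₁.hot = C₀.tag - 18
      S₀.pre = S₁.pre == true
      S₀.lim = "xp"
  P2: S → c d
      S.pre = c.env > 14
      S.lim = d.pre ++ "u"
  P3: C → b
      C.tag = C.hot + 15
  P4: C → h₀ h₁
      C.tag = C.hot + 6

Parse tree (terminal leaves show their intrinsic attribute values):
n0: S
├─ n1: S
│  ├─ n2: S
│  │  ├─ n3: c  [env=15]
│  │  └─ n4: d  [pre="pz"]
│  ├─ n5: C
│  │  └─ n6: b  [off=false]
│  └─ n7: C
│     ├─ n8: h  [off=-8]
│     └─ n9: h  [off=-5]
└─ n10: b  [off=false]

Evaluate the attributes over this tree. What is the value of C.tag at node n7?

2

1. n3.env = 15  [terminal]
2. n4.pre = "pz"  [terminal]
3. n2.pre = true  [c.env > 14]
4. n2.lim = "pzu"  [d.pre ++ "u"]
5. n5.hot = -1  [-1]
6. n6.off = false  [terminal]
7. n5.tag = 14  [C.hot + 15]
8. n7.hot = -4  [C₀.tag - 18]
9. n8.off = -8  [terminal]
10. n9.off = -5  [terminal]
11. n7.tag = 2  [C.hot + 6]
12. n1.pre = true  [S₁.pre == true]
13. n1.lim = "xp"  ["xp"]
14. n10.off = false  [terminal]
15. n0.pre = false  [S₁.pre == false]
16. n0.lim = "xpk"  [S₁.lim ++ "k"]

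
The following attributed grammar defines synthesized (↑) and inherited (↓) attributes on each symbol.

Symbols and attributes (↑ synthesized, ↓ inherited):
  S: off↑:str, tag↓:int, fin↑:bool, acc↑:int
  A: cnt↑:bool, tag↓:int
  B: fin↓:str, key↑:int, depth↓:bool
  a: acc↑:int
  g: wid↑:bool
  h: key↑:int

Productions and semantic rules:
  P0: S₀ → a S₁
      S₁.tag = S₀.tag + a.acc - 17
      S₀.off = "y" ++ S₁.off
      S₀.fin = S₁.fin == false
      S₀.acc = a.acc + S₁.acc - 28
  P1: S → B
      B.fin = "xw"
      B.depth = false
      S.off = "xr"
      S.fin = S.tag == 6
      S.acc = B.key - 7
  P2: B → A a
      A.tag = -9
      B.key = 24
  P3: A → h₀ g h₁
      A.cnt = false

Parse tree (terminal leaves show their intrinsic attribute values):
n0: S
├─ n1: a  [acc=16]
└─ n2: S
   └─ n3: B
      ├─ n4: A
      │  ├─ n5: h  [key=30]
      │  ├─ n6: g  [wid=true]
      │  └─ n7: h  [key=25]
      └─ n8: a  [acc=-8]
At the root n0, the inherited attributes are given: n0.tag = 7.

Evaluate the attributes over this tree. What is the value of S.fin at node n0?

false

1. n0.tag = 7  [given at root]
2. n1.acc = 16  [terminal]
3. n2.tag = 6  [S₀.tag + a.acc - 17]
4. n3.fin = "xw"  ["xw"]
5. n3.depth = false  [false]
6. n4.tag = -9  [-9]
7. n5.key = 30  [terminal]
8. n6.wid = true  [terminal]
9. n7.key = 25  [terminal]
10. n4.cnt = false  [false]
11. n8.acc = -8  [terminal]
12. n3.key = 24  [24]
13. n2.off = "xr"  ["xr"]
14. n2.fin = true  [S.tag == 6]
15. n2.acc = 17  [B.key - 7]
16. n0.off = "yxr"  ["y" ++ S₁.off]
17. n0.fin = false  [S₁.fin == false]
18. n0.acc = 5  [a.acc + S₁.acc - 28]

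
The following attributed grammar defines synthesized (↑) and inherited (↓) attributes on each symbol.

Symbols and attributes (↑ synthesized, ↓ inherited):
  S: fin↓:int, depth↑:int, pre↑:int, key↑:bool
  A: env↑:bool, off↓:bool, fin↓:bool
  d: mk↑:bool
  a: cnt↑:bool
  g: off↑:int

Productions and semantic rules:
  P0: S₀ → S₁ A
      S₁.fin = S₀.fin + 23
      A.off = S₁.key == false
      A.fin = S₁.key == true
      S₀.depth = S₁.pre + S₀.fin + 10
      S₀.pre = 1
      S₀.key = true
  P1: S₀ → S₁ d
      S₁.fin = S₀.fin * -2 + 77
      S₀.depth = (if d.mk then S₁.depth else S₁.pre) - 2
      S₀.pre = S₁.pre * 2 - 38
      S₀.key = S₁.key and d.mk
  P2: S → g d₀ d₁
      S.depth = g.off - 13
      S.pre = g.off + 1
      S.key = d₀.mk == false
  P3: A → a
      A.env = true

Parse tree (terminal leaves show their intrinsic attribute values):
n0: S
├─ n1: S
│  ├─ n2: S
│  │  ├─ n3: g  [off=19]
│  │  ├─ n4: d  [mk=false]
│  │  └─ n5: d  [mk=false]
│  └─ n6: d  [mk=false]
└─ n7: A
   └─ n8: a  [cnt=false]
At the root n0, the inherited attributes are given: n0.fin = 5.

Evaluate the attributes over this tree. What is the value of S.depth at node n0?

17

1. n0.fin = 5  [given at root]
2. n1.fin = 28  [S₀.fin + 23]
3. n2.fin = 21  [S₀.fin * -2 + 77]
4. n3.off = 19  [terminal]
5. n4.mk = false  [terminal]
6. n5.mk = false  [terminal]
7. n2.depth = 6  [g.off - 13]
8. n2.pre = 20  [g.off + 1]
9. n2.key = true  [d₀.mk == false]
10. n6.mk = false  [terminal]
11. n1.depth = 18  [(if d.mk then S₁.depth else S₁.pre) - 2]
12. n1.pre = 2  [S₁.pre * 2 - 38]
13. n1.key = false  [S₁.key and d.mk]
14. n7.off = true  [S₁.key == false]
15. n7.fin = false  [S₁.key == true]
16. n8.cnt = false  [terminal]
17. n7.env = true  [true]
18. n0.depth = 17  [S₁.pre + S₀.fin + 10]
19. n0.pre = 1  [1]
20. n0.key = true  [true]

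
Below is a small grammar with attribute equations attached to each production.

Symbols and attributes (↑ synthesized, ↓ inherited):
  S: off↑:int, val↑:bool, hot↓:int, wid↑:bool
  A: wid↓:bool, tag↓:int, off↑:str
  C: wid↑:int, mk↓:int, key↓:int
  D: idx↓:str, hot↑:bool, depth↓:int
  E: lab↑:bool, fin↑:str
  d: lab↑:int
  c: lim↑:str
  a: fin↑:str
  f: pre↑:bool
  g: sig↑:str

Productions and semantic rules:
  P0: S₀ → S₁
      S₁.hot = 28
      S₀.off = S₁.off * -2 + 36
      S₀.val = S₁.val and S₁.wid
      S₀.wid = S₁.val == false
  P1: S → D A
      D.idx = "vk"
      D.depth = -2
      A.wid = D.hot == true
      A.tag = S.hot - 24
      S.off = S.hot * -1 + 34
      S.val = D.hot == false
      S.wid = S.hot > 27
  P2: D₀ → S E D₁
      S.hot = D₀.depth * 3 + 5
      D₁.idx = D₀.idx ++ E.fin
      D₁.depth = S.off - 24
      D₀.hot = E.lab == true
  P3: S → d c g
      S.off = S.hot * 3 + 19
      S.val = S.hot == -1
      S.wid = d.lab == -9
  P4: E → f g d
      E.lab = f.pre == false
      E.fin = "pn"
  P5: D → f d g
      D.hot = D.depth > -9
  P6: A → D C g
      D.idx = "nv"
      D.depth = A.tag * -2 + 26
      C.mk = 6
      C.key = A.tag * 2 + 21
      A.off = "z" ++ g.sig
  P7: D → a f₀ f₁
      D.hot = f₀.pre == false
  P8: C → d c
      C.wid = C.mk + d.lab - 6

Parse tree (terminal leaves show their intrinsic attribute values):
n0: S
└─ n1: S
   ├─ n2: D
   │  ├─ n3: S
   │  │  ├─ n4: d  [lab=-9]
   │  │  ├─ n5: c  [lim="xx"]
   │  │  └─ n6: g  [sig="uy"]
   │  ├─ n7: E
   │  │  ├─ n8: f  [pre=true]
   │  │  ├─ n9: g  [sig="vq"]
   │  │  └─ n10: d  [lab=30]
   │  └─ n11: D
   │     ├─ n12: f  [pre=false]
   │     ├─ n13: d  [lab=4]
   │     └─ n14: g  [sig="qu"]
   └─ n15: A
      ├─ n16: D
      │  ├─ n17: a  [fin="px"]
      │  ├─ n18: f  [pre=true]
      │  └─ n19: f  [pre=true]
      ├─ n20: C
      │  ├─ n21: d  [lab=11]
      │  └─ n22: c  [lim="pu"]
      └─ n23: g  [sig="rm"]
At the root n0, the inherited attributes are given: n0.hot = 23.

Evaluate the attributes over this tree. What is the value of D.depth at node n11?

1. n0.hot = 23  [given at root]
2. n1.hot = 28  [28]
3. n2.idx = "vk"  ["vk"]
4. n2.depth = -2  [-2]
5. n3.hot = -1  [D₀.depth * 3 + 5]
6. n4.lab = -9  [terminal]
7. n5.lim = "xx"  [terminal]
8. n6.sig = "uy"  [terminal]
9. n3.off = 16  [S.hot * 3 + 19]
10. n3.val = true  [S.hot == -1]
11. n3.wid = true  [d.lab == -9]
12. n8.pre = true  [terminal]
13. n9.sig = "vq"  [terminal]
14. n10.lab = 30  [terminal]
15. n7.lab = false  [f.pre == false]
16. n7.fin = "pn"  ["pn"]
17. n11.idx = "vkpn"  [D₀.idx ++ E.fin]
18. n11.depth = -8  [S.off - 24]
19. n12.pre = false  [terminal]
20. n13.lab = 4  [terminal]
21. n14.sig = "qu"  [terminal]
22. n11.hot = true  [D.depth > -9]
23. n2.hot = false  [E.lab == true]
24. n15.wid = false  [D.hot == true]
25. n15.tag = 4  [S.hot - 24]
26. n16.idx = "nv"  ["nv"]
27. n16.depth = 18  [A.tag * -2 + 26]
28. n17.fin = "px"  [terminal]
29. n18.pre = true  [terminal]
30. n19.pre = true  [terminal]
31. n16.hot = false  [f₀.pre == false]
32. n20.mk = 6  [6]
33. n20.key = 29  [A.tag * 2 + 21]
34. n21.lab = 11  [terminal]
35. n22.lim = "pu"  [terminal]
36. n20.wid = 11  [C.mk + d.lab - 6]
37. n23.sig = "rm"  [terminal]
38. n15.off = "zrm"  ["z" ++ g.sig]
39. n1.off = 6  [S.hot * -1 + 34]
40. n1.val = true  [D.hot == false]
41. n1.wid = true  [S.hot > 27]
42. n0.off = 24  [S₁.off * -2 + 36]
43. n0.val = true  [S₁.val and S₁.wid]
44. n0.wid = false  [S₁.val == false]

-8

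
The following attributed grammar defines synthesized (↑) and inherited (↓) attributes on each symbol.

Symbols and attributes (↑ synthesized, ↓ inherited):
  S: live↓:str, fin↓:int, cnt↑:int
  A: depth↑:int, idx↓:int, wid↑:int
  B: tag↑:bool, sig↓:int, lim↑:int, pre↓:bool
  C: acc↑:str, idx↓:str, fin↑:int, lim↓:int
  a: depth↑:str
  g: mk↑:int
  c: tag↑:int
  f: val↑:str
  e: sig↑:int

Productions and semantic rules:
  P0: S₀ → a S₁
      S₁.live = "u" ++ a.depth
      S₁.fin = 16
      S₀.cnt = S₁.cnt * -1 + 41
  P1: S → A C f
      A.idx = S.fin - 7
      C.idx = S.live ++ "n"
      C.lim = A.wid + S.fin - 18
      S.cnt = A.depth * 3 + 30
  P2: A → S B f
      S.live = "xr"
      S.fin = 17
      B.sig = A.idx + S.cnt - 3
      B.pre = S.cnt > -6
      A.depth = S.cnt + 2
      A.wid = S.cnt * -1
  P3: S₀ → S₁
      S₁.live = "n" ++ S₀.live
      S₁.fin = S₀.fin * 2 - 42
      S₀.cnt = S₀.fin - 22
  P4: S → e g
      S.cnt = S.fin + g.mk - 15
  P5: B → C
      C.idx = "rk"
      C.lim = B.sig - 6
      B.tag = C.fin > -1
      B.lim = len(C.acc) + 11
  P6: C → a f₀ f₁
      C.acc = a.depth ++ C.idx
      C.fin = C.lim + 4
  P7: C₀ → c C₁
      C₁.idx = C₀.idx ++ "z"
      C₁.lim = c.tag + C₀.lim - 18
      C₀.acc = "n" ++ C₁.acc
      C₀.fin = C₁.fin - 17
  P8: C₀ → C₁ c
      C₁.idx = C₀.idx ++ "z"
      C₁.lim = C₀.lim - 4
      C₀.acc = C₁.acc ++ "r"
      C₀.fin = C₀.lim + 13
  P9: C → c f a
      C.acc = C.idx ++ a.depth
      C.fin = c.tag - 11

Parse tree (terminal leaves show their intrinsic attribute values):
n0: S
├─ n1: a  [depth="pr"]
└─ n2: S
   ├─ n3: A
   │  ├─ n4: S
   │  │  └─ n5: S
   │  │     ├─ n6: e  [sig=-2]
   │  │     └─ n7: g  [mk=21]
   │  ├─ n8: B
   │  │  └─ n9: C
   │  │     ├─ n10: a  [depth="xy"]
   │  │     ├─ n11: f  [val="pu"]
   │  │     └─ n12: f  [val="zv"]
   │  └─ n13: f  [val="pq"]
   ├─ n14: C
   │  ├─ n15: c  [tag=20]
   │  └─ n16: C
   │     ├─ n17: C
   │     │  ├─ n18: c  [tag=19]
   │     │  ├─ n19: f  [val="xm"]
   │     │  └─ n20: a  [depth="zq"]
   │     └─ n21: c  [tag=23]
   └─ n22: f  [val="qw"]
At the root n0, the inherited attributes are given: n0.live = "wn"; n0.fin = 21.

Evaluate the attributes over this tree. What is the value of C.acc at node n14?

"nuprnzzzqr"

1. n0.live = "wn"  [given at root]
2. n0.fin = 21  [given at root]
3. n1.depth = "pr"  [terminal]
4. n2.live = "upr"  ["u" ++ a.depth]
5. n2.fin = 16  [16]
6. n3.idx = 9  [S.fin - 7]
7. n4.live = "xr"  ["xr"]
8. n4.fin = 17  [17]
9. n5.live = "nxr"  ["n" ++ S₀.live]
10. n5.fin = -8  [S₀.fin * 2 - 42]
11. n6.sig = -2  [terminal]
12. n7.mk = 21  [terminal]
13. n5.cnt = -2  [S.fin + g.mk - 15]
14. n4.cnt = -5  [S₀.fin - 22]
15. n8.sig = 1  [A.idx + S.cnt - 3]
16. n8.pre = true  [S.cnt > -6]
17. n9.idx = "rk"  ["rk"]
18. n9.lim = -5  [B.sig - 6]
19. n10.depth = "xy"  [terminal]
20. n11.val = "pu"  [terminal]
21. n12.val = "zv"  [terminal]
22. n9.acc = "xyrk"  [a.depth ++ C.idx]
23. n9.fin = -1  [C.lim + 4]
24. n8.tag = false  [C.fin > -1]
25. n8.lim = 15  [len(C.acc) + 11]
26. n13.val = "pq"  [terminal]
27. n3.depth = -3  [S.cnt + 2]
28. n3.wid = 5  [S.cnt * -1]
29. n14.idx = "uprn"  [S.live ++ "n"]
30. n14.lim = 3  [A.wid + S.fin - 18]
31. n15.tag = 20  [terminal]
32. n16.idx = "uprnz"  [C₀.idx ++ "z"]
33. n16.lim = 5  [c.tag + C₀.lim - 18]
34. n17.idx = "uprnzz"  [C₀.idx ++ "z"]
35. n17.lim = 1  [C₀.lim - 4]
36. n18.tag = 19  [terminal]
37. n19.val = "xm"  [terminal]
38. n20.depth = "zq"  [terminal]
39. n17.acc = "uprnzzzq"  [C.idx ++ a.depth]
40. n17.fin = 8  [c.tag - 11]
41. n21.tag = 23  [terminal]
42. n16.acc = "uprnzzzqr"  [C₁.acc ++ "r"]
43. n16.fin = 18  [C₀.lim + 13]
44. n14.acc = "nuprnzzzqr"  ["n" ++ C₁.acc]
45. n14.fin = 1  [C₁.fin - 17]
46. n22.val = "qw"  [terminal]
47. n2.cnt = 21  [A.depth * 3 + 30]
48. n0.cnt = 20  [S₁.cnt * -1 + 41]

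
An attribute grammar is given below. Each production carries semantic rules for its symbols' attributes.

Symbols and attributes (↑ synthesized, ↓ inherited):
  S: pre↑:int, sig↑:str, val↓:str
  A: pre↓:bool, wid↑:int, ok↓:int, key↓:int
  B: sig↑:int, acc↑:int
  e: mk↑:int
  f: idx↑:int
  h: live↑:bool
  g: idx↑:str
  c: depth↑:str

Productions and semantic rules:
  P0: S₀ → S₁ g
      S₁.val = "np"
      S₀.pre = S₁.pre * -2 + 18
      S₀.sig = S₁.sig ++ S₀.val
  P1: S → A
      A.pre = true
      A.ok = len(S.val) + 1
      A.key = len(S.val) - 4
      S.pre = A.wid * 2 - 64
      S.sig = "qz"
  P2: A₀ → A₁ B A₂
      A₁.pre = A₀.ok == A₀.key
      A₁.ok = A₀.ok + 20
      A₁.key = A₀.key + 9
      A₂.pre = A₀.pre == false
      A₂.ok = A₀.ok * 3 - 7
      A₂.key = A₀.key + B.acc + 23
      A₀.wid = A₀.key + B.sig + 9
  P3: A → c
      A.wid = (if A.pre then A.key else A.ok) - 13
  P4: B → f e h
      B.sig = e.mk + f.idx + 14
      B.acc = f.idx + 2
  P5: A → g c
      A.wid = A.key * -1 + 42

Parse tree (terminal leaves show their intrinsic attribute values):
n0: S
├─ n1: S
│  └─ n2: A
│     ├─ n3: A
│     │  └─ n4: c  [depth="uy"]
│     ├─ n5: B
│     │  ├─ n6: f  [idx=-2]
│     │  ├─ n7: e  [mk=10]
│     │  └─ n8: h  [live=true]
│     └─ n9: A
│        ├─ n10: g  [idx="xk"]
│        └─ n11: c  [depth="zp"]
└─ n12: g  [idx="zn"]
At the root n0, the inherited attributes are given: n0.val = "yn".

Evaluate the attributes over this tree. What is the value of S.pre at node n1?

1. n0.val = "yn"  [given at root]
2. n1.val = "np"  ["np"]
3. n2.pre = true  [true]
4. n2.ok = 3  [len(S.val) + 1]
5. n2.key = -2  [len(S.val) - 4]
6. n3.pre = false  [A₀.ok == A₀.key]
7. n3.ok = 23  [A₀.ok + 20]
8. n3.key = 7  [A₀.key + 9]
9. n4.depth = "uy"  [terminal]
10. n3.wid = 10  [(if A.pre then A.key else A.ok) - 13]
11. n6.idx = -2  [terminal]
12. n7.mk = 10  [terminal]
13. n8.live = true  [terminal]
14. n5.sig = 22  [e.mk + f.idx + 14]
15. n5.acc = 0  [f.idx + 2]
16. n9.pre = false  [A₀.pre == false]
17. n9.ok = 2  [A₀.ok * 3 - 7]
18. n9.key = 21  [A₀.key + B.acc + 23]
19. n10.idx = "xk"  [terminal]
20. n11.depth = "zp"  [terminal]
21. n9.wid = 21  [A.key * -1 + 42]
22. n2.wid = 29  [A₀.key + B.sig + 9]
23. n1.pre = -6  [A.wid * 2 - 64]
24. n1.sig = "qz"  ["qz"]
25. n12.idx = "zn"  [terminal]
26. n0.pre = 30  [S₁.pre * -2 + 18]
27. n0.sig = "qzyn"  [S₁.sig ++ S₀.val]

-6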